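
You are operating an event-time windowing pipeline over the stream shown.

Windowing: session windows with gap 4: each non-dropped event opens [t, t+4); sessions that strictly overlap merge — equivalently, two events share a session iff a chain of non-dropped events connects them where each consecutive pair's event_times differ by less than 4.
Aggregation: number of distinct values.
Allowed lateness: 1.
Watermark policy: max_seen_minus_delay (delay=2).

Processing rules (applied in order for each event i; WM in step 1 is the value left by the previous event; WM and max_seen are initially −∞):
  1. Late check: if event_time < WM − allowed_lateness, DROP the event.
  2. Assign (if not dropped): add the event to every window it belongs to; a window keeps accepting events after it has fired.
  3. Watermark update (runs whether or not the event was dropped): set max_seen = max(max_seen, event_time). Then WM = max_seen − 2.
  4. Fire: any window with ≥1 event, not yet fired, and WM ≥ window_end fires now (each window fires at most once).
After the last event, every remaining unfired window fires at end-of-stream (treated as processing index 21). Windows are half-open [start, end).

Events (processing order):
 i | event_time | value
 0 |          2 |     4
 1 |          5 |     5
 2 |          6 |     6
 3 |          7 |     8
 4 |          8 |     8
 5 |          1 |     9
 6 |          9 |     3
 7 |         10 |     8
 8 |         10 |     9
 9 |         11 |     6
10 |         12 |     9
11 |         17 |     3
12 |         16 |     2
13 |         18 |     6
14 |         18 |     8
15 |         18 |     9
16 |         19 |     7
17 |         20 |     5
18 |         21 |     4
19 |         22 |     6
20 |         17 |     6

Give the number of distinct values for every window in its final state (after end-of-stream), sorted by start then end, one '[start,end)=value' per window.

[2,16)=6 [16,26)=8

i=0 t=2 v=4: → [2,6); WM=0
i=1 t=5 v=5: → [2,9); WM=3
i=2 t=6 v=6: → [2,10); WM=4
i=3 t=7 v=8: → [2,11); WM=5
i=4 t=8 v=8: → [2,12); WM=6
i=5 t=1 v=9: DROP (t<6-1); WM=6
i=6 t=9 v=3: → [2,13); WM=7
i=7 t=10 v=8: → [2,14); WM=8
i=8 t=10 v=9: → [2,14); WM=8
i=9 t=11 v=6: → [2,15); WM=9
i=10 t=12 v=9: → [2,16); WM=10
i=11 t=17 v=3: → [17,21); WM=15
i=12 t=16 v=2: → [16,21); WM=15
i=13 t=18 v=6: → [16,22); WM=16
i=14 t=18 v=8: → [16,22); WM=16
i=15 t=18 v=9: → [16,22); WM=16
i=16 t=19 v=7: → [16,23); WM=17
i=17 t=20 v=5: → [16,24); WM=18
i=18 t=21 v=4: → [16,25); WM=19
i=19 t=22 v=6: → [16,26); WM=20
i=20 t=17 v=6: DROP (t<20-1); WM=20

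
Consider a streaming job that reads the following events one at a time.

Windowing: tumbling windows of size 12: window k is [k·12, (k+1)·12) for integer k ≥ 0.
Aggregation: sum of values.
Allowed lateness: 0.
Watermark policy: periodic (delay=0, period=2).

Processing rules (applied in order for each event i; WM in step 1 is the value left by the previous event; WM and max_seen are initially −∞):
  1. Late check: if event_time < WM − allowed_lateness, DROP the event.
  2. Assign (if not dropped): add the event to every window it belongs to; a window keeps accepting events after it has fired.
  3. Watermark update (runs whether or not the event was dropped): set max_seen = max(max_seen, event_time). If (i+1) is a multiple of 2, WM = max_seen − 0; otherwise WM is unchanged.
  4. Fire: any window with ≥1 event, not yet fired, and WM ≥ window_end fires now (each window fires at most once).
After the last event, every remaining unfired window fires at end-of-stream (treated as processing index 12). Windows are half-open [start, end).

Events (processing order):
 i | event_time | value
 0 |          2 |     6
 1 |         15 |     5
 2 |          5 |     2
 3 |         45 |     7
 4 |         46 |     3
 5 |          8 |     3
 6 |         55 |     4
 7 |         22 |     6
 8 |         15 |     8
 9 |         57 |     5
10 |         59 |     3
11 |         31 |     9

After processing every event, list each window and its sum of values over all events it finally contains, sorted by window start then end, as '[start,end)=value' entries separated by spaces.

i=0 t=2 v=6: → [0,12); WM=−∞
i=1 t=15 v=5: → [12,24); WM=15; [0,12) fires=6
i=2 t=5 v=2: DROP (t<15-0); WM=15
i=3 t=45 v=7: → [36,48); WM=45; [12,24) fires=5
i=4 t=46 v=3: → [36,48); WM=45
i=5 t=8 v=3: DROP (t<45-0); WM=46
i=6 t=55 v=4: → [48,60); WM=46
i=7 t=22 v=6: DROP (t<46-0); WM=55; [36,48) fires=10
i=8 t=15 v=8: DROP (t<55-0); WM=55
i=9 t=57 v=5: → [48,60); WM=57
i=10 t=59 v=3: → [48,60); WM=57
i=11 t=31 v=9: DROP (t<57-0); WM=59

[0,12)=6 [12,24)=5 [36,48)=10 [48,60)=12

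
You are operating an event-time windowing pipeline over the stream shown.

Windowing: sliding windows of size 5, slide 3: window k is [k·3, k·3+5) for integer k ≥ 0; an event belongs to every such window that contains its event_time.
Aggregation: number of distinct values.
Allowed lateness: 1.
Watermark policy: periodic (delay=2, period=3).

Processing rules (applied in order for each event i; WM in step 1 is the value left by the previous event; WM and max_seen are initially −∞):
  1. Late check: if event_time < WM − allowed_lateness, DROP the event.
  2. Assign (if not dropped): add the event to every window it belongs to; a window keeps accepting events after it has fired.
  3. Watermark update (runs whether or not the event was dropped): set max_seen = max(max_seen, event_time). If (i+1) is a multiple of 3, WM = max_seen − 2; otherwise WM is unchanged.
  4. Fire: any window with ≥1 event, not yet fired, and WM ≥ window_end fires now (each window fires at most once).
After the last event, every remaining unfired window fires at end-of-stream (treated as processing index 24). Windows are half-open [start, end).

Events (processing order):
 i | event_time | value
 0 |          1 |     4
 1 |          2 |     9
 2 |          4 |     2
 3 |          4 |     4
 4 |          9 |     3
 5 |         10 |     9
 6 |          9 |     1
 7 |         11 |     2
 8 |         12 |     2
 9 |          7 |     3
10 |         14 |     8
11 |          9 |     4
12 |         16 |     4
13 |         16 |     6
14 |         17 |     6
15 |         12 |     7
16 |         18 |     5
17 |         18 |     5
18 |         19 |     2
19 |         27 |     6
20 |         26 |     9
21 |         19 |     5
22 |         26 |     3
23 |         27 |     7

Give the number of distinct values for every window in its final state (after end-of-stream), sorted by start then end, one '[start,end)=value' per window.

[0,5)=3 [3,8)=2 [6,11)=4 [9,14)=5 [12,17)=4 [15,20)=4 [18,23)=2 [24,29)=4 [27,32)=2

i=0 t=1 v=4: → [0,5); WM=−∞
i=1 t=2 v=9: → [0,5); WM=−∞
i=2 t=4 v=2: → [3,8),[0,5); WM=2
i=3 t=4 v=4: → [3,8),[0,5); WM=2
i=4 t=9 v=3: → [9,14),[6,11); WM=2
i=5 t=10 v=9: → [9,14),[6,11); WM=8; [0,5) fires=3 [3,8) fires=2
i=6 t=9 v=1: → [9,14),[6,11); WM=8
i=7 t=11 v=2: → [9,14); WM=8
i=8 t=12 v=2: → [12,17),[9,14); WM=10
i=9 t=7 v=3: DROP (t<10-1); WM=10
i=10 t=14 v=8: → [12,17); WM=10
i=11 t=9 v=4: → [9,14),[6,11); WM=12; [6,11) fires=4
i=12 t=16 v=4: → [15,20),[12,17); WM=12
i=13 t=16 v=6: → [15,20),[12,17); WM=12
i=14 t=17 v=6: → [15,20); WM=15; [9,14) fires=5
i=15 t=12 v=7: DROP (t<15-1); WM=15
i=16 t=18 v=5: → [18,23),[15,20); WM=15
i=17 t=18 v=5: → [18,23),[15,20); WM=16
i=18 t=19 v=2: → [18,23),[15,20); WM=16
i=19 t=27 v=6: → [27,32),[24,29); WM=16
i=20 t=26 v=9: → [24,29); WM=25; [12,17) fires=4 [15,20) fires=4 [18,23) fires=2
i=21 t=19 v=5: DROP (t<25-1); WM=25
i=22 t=26 v=3: → [24,29); WM=25
i=23 t=27 v=7: → [27,32),[24,29); WM=25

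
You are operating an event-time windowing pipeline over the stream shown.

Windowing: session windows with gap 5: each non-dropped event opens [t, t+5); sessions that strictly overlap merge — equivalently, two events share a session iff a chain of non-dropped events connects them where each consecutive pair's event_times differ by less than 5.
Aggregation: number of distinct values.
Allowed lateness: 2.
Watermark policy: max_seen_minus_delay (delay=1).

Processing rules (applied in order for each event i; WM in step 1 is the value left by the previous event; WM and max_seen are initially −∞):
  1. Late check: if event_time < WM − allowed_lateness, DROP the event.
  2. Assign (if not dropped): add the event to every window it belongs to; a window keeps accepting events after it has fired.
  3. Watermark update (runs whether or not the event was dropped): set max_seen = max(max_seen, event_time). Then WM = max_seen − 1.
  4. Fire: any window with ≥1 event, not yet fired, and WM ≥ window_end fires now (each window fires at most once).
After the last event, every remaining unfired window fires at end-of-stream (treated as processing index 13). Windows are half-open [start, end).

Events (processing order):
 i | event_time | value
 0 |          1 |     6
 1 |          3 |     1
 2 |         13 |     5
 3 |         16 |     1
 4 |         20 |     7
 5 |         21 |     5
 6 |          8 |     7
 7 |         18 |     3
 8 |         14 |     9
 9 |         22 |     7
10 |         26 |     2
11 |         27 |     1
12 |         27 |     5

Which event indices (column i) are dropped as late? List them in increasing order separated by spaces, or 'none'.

6 8

i=0 t=1 v=6: → [1,6); WM=0
i=1 t=3 v=1: → [1,8); WM=2
i=2 t=13 v=5: → [13,18); WM=12
i=3 t=16 v=1: → [13,21); WM=15
i=4 t=20 v=7: → [13,25); WM=19
i=5 t=21 v=5: → [13,26); WM=20
i=6 t=8 v=7: DROP (t<20-2); WM=20
i=7 t=18 v=3: → [13,26); WM=20
i=8 t=14 v=9: DROP (t<20-2); WM=20
i=9 t=22 v=7: → [13,27); WM=21
i=10 t=26 v=2: → [13,31); WM=25
i=11 t=27 v=1: → [13,32); WM=26
i=12 t=27 v=5: → [13,32); WM=26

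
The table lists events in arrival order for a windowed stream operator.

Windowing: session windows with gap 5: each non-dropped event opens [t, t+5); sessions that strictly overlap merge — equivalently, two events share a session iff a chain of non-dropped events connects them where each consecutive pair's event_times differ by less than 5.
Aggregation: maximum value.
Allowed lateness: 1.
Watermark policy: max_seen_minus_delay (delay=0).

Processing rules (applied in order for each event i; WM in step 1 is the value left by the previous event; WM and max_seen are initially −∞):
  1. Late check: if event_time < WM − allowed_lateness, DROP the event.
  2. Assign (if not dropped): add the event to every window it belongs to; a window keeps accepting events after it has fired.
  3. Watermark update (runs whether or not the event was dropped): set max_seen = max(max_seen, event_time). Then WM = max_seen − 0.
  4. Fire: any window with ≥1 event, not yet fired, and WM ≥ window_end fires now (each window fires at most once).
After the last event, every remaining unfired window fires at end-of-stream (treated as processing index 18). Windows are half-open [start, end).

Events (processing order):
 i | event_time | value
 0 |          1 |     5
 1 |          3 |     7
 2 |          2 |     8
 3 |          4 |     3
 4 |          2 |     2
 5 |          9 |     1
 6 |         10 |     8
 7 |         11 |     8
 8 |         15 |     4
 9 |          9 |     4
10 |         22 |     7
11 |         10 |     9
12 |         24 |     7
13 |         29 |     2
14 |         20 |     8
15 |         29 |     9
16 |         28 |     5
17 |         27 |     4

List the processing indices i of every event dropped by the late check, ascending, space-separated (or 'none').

i=0 t=1 v=5: → [1,6); WM=1
i=1 t=3 v=7: → [1,8); WM=3
i=2 t=2 v=8: → [1,8); WM=3
i=3 t=4 v=3: → [1,9); WM=4
i=4 t=2 v=2: DROP (t<4-1); WM=4
i=5 t=9 v=1: → [9,14); WM=9
i=6 t=10 v=8: → [9,15); WM=10
i=7 t=11 v=8: → [9,16); WM=11
i=8 t=15 v=4: → [9,20); WM=15
i=9 t=9 v=4: DROP (t<15-1); WM=15
i=10 t=22 v=7: → [22,27); WM=22
i=11 t=10 v=9: DROP (t<22-1); WM=22
i=12 t=24 v=7: → [22,29); WM=24
i=13 t=29 v=2: → [29,34); WM=29
i=14 t=20 v=8: DROP (t<29-1); WM=29
i=15 t=29 v=9: → [29,34); WM=29
i=16 t=28 v=5: → [22,34); WM=29
i=17 t=27 v=4: DROP (t<29-1); WM=29

4 9 11 14 17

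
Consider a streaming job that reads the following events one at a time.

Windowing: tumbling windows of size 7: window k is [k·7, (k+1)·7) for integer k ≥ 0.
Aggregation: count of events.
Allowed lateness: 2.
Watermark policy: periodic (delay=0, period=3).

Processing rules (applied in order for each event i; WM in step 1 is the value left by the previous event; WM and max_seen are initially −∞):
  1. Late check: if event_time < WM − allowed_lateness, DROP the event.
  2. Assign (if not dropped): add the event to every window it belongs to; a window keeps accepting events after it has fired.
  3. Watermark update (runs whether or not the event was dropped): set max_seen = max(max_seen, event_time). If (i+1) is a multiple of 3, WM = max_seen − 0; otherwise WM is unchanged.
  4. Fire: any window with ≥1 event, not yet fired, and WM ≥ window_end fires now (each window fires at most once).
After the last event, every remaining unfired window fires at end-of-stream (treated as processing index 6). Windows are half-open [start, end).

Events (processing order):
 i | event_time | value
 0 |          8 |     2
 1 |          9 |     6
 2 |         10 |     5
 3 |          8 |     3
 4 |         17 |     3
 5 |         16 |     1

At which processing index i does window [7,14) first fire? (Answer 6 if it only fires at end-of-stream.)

5

i=0 t=8 v=2: → [7,14); WM=−∞
i=1 t=9 v=6: → [7,14); WM=−∞
i=2 t=10 v=5: → [7,14); WM=10
i=3 t=8 v=3: → [7,14); WM=10
i=4 t=17 v=3: → [14,21); WM=10
i=5 t=16 v=1: → [14,21); WM=17; [7,14) fires=4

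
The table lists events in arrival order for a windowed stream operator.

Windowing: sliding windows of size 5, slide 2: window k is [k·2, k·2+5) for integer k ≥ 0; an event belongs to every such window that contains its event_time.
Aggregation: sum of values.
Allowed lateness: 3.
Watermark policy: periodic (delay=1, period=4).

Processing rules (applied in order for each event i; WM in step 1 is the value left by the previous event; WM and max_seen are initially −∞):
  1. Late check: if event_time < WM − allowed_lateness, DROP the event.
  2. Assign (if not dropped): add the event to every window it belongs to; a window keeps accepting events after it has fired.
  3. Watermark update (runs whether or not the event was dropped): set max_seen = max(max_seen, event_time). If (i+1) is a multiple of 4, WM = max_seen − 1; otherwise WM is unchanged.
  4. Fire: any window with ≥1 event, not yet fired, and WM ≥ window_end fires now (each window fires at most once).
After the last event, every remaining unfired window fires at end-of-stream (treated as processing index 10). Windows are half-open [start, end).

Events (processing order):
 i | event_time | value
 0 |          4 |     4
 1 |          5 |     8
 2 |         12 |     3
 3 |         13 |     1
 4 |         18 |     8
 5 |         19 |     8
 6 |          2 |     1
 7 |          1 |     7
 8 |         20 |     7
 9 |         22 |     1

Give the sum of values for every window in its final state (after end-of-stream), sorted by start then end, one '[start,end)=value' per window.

i=0 t=4 v=4: → [4,9),[2,7),[0,5); WM=−∞
i=1 t=5 v=8: → [4,9),[2,7); WM=−∞
i=2 t=12 v=3: → [12,17),[10,15),[8,13); WM=−∞
i=3 t=13 v=1: → [12,17),[10,15); WM=12; [0,5) fires=4 [2,7) fires=12 [4,9) fires=12
i=4 t=18 v=8: → [18,23),[16,21),[14,19); WM=12
i=5 t=19 v=8: → [18,23),[16,21); WM=12
i=6 t=2 v=1: DROP (t<12-3); WM=12
i=7 t=1 v=7: DROP (t<12-3); WM=18; [8,13) fires=3 [10,15) fires=4 [12,17) fires=4
i=8 t=20 v=7: → [20,25),[18,23),[16,21); WM=18
i=9 t=22 v=1: → [22,27),[20,25),[18,23); WM=18

[0,5)=4 [2,7)=12 [4,9)=12 [8,13)=3 [10,15)=4 [12,17)=4 [14,19)=8 [16,21)=23 [18,23)=24 [20,25)=8 [22,27)=1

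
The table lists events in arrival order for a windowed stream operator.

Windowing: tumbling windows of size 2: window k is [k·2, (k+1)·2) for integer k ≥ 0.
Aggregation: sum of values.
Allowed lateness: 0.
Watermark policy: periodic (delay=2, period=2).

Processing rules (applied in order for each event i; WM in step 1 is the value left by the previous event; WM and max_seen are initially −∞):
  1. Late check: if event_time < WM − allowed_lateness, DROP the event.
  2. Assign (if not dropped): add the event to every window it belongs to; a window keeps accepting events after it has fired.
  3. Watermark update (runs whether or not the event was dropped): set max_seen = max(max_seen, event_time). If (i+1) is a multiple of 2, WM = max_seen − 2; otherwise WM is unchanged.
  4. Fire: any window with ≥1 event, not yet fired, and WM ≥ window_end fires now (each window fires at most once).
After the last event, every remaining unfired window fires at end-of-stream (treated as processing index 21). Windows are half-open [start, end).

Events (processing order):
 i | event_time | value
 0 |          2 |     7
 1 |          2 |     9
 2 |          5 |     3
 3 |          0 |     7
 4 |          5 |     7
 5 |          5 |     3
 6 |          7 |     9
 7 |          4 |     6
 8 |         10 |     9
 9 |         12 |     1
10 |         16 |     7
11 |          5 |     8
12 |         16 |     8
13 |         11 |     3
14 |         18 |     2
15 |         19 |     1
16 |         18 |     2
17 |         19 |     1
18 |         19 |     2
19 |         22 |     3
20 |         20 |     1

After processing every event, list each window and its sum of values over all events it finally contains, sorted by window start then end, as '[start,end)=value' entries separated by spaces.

[0,2)=7 [2,4)=16 [4,6)=19 [6,8)=9 [10,12)=9 [12,14)=1 [16,18)=15 [18,20)=8 [20,22)=1 [22,24)=3

i=0 t=2 v=7: → [2,4); WM=−∞
i=1 t=2 v=9: → [2,4); WM=0
i=2 t=5 v=3: → [4,6); WM=0
i=3 t=0 v=7: → [0,2); WM=3; [0,2) fires=7
i=4 t=5 v=7: → [4,6); WM=3
i=5 t=5 v=3: → [4,6); WM=3
i=6 t=7 v=9: → [6,8); WM=3
i=7 t=4 v=6: → [4,6); WM=5; [2,4) fires=16
i=8 t=10 v=9: → [10,12); WM=5
i=9 t=12 v=1: → [12,14); WM=10; [4,6) fires=19 [6,8) fires=9
i=10 t=16 v=7: → [16,18); WM=10
i=11 t=5 v=8: DROP (t<10-0); WM=14; [10,12) fires=9 [12,14) fires=1
i=12 t=16 v=8: → [16,18); WM=14
i=13 t=11 v=3: DROP (t<14-0); WM=14
i=14 t=18 v=2: → [18,20); WM=14
i=15 t=19 v=1: → [18,20); WM=17
i=16 t=18 v=2: → [18,20); WM=17
i=17 t=19 v=1: → [18,20); WM=17
i=18 t=19 v=2: → [18,20); WM=17
i=19 t=22 v=3: → [22,24); WM=20; [16,18) fires=15 [18,20) fires=8
i=20 t=20 v=1: → [20,22); WM=20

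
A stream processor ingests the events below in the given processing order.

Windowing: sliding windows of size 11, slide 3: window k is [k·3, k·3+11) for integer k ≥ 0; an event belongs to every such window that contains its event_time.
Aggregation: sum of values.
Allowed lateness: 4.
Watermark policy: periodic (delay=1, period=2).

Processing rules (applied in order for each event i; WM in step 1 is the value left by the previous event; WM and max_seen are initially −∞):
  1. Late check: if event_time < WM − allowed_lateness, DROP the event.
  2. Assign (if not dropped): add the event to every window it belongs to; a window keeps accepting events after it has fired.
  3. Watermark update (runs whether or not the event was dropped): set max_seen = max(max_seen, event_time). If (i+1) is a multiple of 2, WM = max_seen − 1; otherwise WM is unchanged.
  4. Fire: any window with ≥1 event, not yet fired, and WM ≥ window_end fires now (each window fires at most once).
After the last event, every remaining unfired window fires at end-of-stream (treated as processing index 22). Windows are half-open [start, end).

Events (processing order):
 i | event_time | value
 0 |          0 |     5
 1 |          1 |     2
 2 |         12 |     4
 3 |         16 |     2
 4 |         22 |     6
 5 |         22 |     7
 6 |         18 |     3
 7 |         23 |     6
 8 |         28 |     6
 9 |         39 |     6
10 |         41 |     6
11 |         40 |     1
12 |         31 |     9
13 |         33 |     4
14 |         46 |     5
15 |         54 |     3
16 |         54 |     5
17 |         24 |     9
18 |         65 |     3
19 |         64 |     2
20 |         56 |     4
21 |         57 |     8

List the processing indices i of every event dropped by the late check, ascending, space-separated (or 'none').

i=0 t=0 v=5: → [0,11); WM=−∞
i=1 t=1 v=2: → [0,11); WM=0
i=2 t=12 v=4: → [12,23),[9,20),[6,17),[3,14); WM=0
i=3 t=16 v=2: → [15,26),[12,23),[9,20),[6,17); WM=15; [0,11) fires=7 [3,14) fires=4
i=4 t=22 v=6: → [21,32),[18,29),[15,26),[12,23); WM=15
i=5 t=22 v=7: → [21,32),[18,29),[15,26),[12,23); WM=21; [6,17) fires=6 [9,20) fires=6
i=6 t=18 v=3: → [18,29),[15,26),[12,23),[9,20); WM=21
i=7 t=23 v=6: → [21,32),[18,29),[15,26); WM=22
i=8 t=28 v=6: → [27,38),[24,35),[21,32),[18,29); WM=22
i=9 t=39 v=6: → [39,50),[36,47),[33,44),[30,41); WM=38; [12,23) fires=22 [15,26) fires=24 [18,29) fires=28 [21,32) fires=25 [24,35) fires=6 [27,38) fires=6
i=10 t=41 v=6: → [39,50),[36,47),[33,44); WM=38
i=11 t=40 v=1: → [39,50),[36,47),[33,44),[30,41); WM=40
i=12 t=31 v=9: DROP (t<40-4); WM=40
i=13 t=33 v=4: DROP (t<40-4); WM=40
i=14 t=46 v=5: → [45,56),[42,53),[39,50),[36,47); WM=40
i=15 t=54 v=3: → [54,65),[51,62),[48,59),[45,56); WM=53; [30,41) fires=7 [33,44) fires=13 [36,47) fires=18 [39,50) fires=18 [42,53) fires=5
i=16 t=54 v=5: → [54,65),[51,62),[48,59),[45,56); WM=53
i=17 t=24 v=9: DROP (t<53-4); WM=53
i=18 t=65 v=3: → [63,74),[60,71),[57,68); WM=53
i=19 t=64 v=2: → [63,74),[60,71),[57,68),[54,65); WM=64; [45,56) fires=13 [48,59) fires=8 [51,62) fires=8
i=20 t=56 v=4: DROP (t<64-4); WM=64
i=21 t=57 v=8: DROP (t<64-4); WM=64

12 13 17 20 21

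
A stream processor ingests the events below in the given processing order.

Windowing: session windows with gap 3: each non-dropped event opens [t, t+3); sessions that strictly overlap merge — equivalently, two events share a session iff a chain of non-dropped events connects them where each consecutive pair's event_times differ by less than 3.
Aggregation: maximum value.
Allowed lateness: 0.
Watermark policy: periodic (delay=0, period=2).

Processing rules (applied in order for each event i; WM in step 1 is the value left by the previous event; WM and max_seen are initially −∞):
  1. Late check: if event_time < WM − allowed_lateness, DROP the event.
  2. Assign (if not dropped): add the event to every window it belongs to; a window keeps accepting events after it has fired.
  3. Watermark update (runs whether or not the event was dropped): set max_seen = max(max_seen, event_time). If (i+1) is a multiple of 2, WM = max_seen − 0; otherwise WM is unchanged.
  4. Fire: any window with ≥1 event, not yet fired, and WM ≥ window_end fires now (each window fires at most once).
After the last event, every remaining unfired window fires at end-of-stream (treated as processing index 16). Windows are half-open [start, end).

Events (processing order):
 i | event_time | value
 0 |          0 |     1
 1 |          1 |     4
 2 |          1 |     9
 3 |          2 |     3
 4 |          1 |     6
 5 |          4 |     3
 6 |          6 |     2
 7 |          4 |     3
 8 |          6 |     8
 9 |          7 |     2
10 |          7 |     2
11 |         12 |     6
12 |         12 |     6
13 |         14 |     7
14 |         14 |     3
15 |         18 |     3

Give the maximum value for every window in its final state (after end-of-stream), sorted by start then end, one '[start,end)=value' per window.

[0,10)=9 [12,17)=7 [18,21)=3

i=0 t=0 v=1: → [0,3); WM=−∞
i=1 t=1 v=4: → [0,4); WM=1
i=2 t=1 v=9: → [0,4); WM=1
i=3 t=2 v=3: → [0,5); WM=2
i=4 t=1 v=6: DROP (t<2-0); WM=2
i=5 t=4 v=3: → [0,7); WM=4
i=6 t=6 v=2: → [0,9); WM=4
i=7 t=4 v=3: → [0,9); WM=6
i=8 t=6 v=8: → [0,9); WM=6
i=9 t=7 v=2: → [0,10); WM=7
i=10 t=7 v=2: → [0,10); WM=7
i=11 t=12 v=6: → [12,15); WM=12
i=12 t=12 v=6: → [12,15); WM=12
i=13 t=14 v=7: → [12,17); WM=14
i=14 t=14 v=3: → [12,17); WM=14
i=15 t=18 v=3: → [18,21); WM=18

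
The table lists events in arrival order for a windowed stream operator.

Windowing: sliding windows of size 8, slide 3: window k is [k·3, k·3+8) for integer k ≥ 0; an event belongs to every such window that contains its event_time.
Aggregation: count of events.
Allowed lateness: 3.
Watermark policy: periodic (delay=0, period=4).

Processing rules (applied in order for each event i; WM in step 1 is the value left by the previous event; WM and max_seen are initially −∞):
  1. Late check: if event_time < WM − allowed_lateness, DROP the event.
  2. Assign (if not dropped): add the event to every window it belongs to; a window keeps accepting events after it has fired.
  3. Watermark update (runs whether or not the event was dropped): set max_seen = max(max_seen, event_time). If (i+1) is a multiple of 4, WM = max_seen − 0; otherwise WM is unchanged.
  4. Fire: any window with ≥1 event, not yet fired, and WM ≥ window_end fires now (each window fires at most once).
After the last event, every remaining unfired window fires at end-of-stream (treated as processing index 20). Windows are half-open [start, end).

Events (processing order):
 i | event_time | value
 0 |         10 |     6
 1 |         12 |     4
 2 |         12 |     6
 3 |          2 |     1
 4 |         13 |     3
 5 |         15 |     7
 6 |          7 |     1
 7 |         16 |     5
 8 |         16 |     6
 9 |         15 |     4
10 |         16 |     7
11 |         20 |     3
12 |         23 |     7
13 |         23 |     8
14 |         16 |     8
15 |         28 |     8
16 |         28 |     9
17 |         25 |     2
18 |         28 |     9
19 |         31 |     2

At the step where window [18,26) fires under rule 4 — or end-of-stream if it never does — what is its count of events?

3

i=0 t=10 v=6: → [9,17),[6,14),[3,11); WM=−∞
i=1 t=12 v=4: → [12,20),[9,17),[6,14); WM=−∞
i=2 t=12 v=6: → [12,20),[9,17),[6,14); WM=−∞
i=3 t=2 v=1: → [0,8); WM=12; [0,8) fires=1 [3,11) fires=1
i=4 t=13 v=3: → [12,20),[9,17),[6,14); WM=12
i=5 t=15 v=7: → [15,23),[12,20),[9,17); WM=12
i=6 t=7 v=1: DROP (t<12-3); WM=12
i=7 t=16 v=5: → [15,23),[12,20),[9,17); WM=16; [6,14) fires=4
i=8 t=16 v=6: → [15,23),[12,20),[9,17); WM=16
i=9 t=15 v=4: → [15,23),[12,20),[9,17); WM=16
i=10 t=16 v=7: → [15,23),[12,20),[9,17); WM=16
i=11 t=20 v=3: → [18,26),[15,23); WM=20; [9,17) fires=9 [12,20) fires=8
i=12 t=23 v=7: → [21,29),[18,26); WM=20
i=13 t=23 v=8: → [21,29),[18,26); WM=20
i=14 t=16 v=8: DROP (t<20-3); WM=20
i=15 t=28 v=8: → [27,35),[24,32),[21,29); WM=28; [15,23) fires=6 [18,26) fires=3
i=16 t=28 v=9: → [27,35),[24,32),[21,29); WM=28
i=17 t=25 v=2: → [24,32),[21,29),[18,26); WM=28
i=18 t=28 v=9: → [27,35),[24,32),[21,29); WM=28
i=19 t=31 v=2: → [30,38),[27,35),[24,32); WM=31; [21,29) fires=6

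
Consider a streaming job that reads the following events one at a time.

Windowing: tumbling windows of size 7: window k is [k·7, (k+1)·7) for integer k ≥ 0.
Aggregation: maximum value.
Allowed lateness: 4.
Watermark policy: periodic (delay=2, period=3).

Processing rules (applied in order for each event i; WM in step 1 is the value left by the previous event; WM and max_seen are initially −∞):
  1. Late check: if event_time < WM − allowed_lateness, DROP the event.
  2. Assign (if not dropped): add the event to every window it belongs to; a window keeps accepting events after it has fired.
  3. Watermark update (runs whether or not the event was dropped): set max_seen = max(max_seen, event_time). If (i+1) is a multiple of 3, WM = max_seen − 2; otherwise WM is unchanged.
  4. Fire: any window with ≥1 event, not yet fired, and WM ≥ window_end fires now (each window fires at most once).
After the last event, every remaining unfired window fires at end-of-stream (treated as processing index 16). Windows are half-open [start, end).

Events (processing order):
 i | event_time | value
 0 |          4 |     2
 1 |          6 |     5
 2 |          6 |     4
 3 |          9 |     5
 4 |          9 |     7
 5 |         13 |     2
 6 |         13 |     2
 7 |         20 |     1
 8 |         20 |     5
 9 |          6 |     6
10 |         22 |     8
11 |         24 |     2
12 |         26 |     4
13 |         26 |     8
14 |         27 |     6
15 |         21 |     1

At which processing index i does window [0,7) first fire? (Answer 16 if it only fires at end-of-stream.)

i=0 t=4 v=2: → [0,7); WM=−∞
i=1 t=6 v=5: → [0,7); WM=−∞
i=2 t=6 v=4: → [0,7); WM=4
i=3 t=9 v=5: → [7,14); WM=4
i=4 t=9 v=7: → [7,14); WM=4
i=5 t=13 v=2: → [7,14); WM=11; [0,7) fires=5
i=6 t=13 v=2: → [7,14); WM=11
i=7 t=20 v=1: → [14,21); WM=11
i=8 t=20 v=5: → [14,21); WM=18; [7,14) fires=7
i=9 t=6 v=6: DROP (t<18-4); WM=18
i=10 t=22 v=8: → [21,28); WM=18
i=11 t=24 v=2: → [21,28); WM=22; [14,21) fires=5
i=12 t=26 v=4: → [21,28); WM=22
i=13 t=26 v=8: → [21,28); WM=22
i=14 t=27 v=6: → [21,28); WM=25
i=15 t=21 v=1: → [21,28); WM=25

5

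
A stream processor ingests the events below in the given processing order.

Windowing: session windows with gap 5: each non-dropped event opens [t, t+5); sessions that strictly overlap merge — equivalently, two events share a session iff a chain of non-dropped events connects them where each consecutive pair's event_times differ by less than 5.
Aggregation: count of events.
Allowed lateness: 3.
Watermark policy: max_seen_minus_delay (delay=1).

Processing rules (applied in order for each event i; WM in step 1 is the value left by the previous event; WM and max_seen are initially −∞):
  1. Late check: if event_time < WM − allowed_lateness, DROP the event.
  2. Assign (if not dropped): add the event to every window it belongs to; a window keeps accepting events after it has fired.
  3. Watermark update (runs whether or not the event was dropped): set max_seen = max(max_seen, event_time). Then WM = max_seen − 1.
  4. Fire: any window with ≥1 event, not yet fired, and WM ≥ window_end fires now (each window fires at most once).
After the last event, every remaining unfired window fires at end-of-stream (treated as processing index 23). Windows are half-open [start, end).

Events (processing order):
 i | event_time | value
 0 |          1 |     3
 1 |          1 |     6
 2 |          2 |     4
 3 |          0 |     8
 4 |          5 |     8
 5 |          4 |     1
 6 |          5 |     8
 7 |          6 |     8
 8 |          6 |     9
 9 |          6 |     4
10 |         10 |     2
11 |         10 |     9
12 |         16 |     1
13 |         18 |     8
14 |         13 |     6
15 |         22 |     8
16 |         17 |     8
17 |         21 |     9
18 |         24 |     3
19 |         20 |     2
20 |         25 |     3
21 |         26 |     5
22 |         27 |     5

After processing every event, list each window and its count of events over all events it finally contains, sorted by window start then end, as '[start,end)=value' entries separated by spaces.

[0,15)=12 [16,32)=9

i=0 t=1 v=3: → [1,6); WM=0
i=1 t=1 v=6: → [1,6); WM=0
i=2 t=2 v=4: → [1,7); WM=1
i=3 t=0 v=8: → [0,7); WM=1
i=4 t=5 v=8: → [0,10); WM=4
i=5 t=4 v=1: → [0,10); WM=4
i=6 t=5 v=8: → [0,10); WM=4
i=7 t=6 v=8: → [0,11); WM=5
i=8 t=6 v=9: → [0,11); WM=5
i=9 t=6 v=4: → [0,11); WM=5
i=10 t=10 v=2: → [0,15); WM=9
i=11 t=10 v=9: → [0,15); WM=9
i=12 t=16 v=1: → [16,21); WM=15
i=13 t=18 v=8: → [16,23); WM=17
i=14 t=13 v=6: DROP (t<17-3); WM=17
i=15 t=22 v=8: → [16,27); WM=21
i=16 t=17 v=8: DROP (t<21-3); WM=21
i=17 t=21 v=9: → [16,27); WM=21
i=18 t=24 v=3: → [16,29); WM=23
i=19 t=20 v=2: → [16,29); WM=23
i=20 t=25 v=3: → [16,30); WM=24
i=21 t=26 v=5: → [16,31); WM=25
i=22 t=27 v=5: → [16,32); WM=26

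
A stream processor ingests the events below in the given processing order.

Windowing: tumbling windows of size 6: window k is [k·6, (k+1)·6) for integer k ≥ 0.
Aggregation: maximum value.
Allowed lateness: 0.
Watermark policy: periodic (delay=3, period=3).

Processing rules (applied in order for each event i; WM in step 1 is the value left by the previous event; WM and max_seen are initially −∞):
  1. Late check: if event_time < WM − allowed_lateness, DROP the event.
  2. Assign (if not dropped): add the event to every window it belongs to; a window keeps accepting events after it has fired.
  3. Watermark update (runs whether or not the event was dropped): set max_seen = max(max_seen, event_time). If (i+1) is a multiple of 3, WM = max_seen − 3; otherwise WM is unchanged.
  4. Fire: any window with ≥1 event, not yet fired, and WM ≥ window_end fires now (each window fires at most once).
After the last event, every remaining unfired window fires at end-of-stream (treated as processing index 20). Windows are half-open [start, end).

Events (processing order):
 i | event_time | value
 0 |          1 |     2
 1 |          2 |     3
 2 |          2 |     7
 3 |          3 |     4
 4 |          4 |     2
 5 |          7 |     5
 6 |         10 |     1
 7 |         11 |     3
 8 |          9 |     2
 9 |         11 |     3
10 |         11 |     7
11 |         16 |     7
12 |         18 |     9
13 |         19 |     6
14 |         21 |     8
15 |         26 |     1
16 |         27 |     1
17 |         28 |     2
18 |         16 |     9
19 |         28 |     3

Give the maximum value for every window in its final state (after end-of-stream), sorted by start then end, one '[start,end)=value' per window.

i=0 t=1 v=2: → [0,6); WM=−∞
i=1 t=2 v=3: → [0,6); WM=−∞
i=2 t=2 v=7: → [0,6); WM=-1
i=3 t=3 v=4: → [0,6); WM=-1
i=4 t=4 v=2: → [0,6); WM=-1
i=5 t=7 v=5: → [6,12); WM=4
i=6 t=10 v=1: → [6,12); WM=4
i=7 t=11 v=3: → [6,12); WM=4
i=8 t=9 v=2: → [6,12); WM=8; [0,6) fires=7
i=9 t=11 v=3: → [6,12); WM=8
i=10 t=11 v=7: → [6,12); WM=8
i=11 t=16 v=7: → [12,18); WM=13; [6,12) fires=7
i=12 t=18 v=9: → [18,24); WM=13
i=13 t=19 v=6: → [18,24); WM=13
i=14 t=21 v=8: → [18,24); WM=18; [12,18) fires=7
i=15 t=26 v=1: → [24,30); WM=18
i=16 t=27 v=1: → [24,30); WM=18
i=17 t=28 v=2: → [24,30); WM=25; [18,24) fires=9
i=18 t=16 v=9: DROP (t<25-0); WM=25
i=19 t=28 v=3: → [24,30); WM=25

[0,6)=7 [6,12)=7 [12,18)=7 [18,24)=9 [24,30)=3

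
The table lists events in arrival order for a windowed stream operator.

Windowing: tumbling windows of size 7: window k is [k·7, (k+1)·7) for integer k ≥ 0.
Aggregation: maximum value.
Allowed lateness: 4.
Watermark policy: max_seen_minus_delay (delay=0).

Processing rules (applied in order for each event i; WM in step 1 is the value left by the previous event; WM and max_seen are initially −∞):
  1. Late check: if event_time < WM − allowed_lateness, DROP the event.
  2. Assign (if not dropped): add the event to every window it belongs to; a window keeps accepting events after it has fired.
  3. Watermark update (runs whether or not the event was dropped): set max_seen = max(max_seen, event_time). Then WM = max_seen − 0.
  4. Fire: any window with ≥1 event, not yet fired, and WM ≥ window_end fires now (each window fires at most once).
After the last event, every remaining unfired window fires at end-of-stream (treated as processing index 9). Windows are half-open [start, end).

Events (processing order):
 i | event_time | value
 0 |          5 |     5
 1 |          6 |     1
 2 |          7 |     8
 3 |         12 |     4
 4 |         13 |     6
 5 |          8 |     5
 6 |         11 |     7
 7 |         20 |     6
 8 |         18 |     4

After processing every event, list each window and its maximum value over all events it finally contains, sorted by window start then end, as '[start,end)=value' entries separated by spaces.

i=0 t=5 v=5: → [0,7); WM=5
i=1 t=6 v=1: → [0,7); WM=6
i=2 t=7 v=8: → [7,14); WM=7; [0,7) fires=5
i=3 t=12 v=4: → [7,14); WM=12
i=4 t=13 v=6: → [7,14); WM=13
i=5 t=8 v=5: DROP (t<13-4); WM=13
i=6 t=11 v=7: → [7,14); WM=13
i=7 t=20 v=6: → [14,21); WM=20; [7,14) fires=8
i=8 t=18 v=4: → [14,21); WM=20

[0,7)=5 [7,14)=8 [14,21)=6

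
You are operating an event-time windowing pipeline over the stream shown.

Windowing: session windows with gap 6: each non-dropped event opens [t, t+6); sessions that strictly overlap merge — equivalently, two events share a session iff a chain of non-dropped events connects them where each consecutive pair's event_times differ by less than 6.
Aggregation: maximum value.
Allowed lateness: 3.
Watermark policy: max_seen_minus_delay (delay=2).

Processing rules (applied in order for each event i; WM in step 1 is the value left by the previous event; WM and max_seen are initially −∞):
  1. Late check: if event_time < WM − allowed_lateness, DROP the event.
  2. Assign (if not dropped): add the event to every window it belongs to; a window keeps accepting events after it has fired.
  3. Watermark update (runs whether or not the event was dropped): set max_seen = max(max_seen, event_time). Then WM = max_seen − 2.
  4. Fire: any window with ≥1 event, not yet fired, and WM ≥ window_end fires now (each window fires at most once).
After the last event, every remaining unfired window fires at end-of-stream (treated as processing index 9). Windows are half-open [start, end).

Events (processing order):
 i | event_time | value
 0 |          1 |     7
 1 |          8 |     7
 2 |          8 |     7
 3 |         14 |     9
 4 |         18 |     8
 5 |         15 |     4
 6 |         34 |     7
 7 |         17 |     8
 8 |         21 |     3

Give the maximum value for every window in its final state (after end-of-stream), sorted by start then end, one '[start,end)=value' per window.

[1,7)=7 [8,14)=7 [14,24)=9 [34,40)=7

i=0 t=1 v=7: → [1,7); WM=-1
i=1 t=8 v=7: → [8,14); WM=6
i=2 t=8 v=7: → [8,14); WM=6
i=3 t=14 v=9: → [14,20); WM=12
i=4 t=18 v=8: → [14,24); WM=16
i=5 t=15 v=4: → [14,24); WM=16
i=6 t=34 v=7: → [34,40); WM=32
i=7 t=17 v=8: DROP (t<32-3); WM=32
i=8 t=21 v=3: DROP (t<32-3); WM=32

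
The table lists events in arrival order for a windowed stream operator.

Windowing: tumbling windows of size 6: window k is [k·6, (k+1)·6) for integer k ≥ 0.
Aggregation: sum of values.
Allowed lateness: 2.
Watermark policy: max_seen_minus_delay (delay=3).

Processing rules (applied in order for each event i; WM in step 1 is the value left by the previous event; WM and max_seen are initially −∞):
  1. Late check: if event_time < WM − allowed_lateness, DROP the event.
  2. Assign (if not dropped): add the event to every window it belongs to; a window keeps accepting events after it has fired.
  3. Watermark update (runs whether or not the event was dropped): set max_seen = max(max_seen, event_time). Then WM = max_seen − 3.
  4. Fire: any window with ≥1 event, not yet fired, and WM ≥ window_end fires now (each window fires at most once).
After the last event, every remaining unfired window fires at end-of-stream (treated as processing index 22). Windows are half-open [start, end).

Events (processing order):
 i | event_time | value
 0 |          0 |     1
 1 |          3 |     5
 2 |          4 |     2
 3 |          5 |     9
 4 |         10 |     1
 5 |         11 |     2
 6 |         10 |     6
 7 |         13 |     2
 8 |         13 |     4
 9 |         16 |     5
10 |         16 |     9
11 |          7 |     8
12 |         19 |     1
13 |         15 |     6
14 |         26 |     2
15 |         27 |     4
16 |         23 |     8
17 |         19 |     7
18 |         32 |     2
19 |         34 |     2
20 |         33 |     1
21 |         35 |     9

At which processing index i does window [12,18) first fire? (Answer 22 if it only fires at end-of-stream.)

i=0 t=0 v=1: → [0,6); WM=-3
i=1 t=3 v=5: → [0,6); WM=0
i=2 t=4 v=2: → [0,6); WM=1
i=3 t=5 v=9: → [0,6); WM=2
i=4 t=10 v=1: → [6,12); WM=7; [0,6) fires=17
i=5 t=11 v=2: → [6,12); WM=8
i=6 t=10 v=6: → [6,12); WM=8
i=7 t=13 v=2: → [12,18); WM=10
i=8 t=13 v=4: → [12,18); WM=10
i=9 t=16 v=5: → [12,18); WM=13; [6,12) fires=9
i=10 t=16 v=9: → [12,18); WM=13
i=11 t=7 v=8: DROP (t<13-2); WM=13
i=12 t=19 v=1: → [18,24); WM=16
i=13 t=15 v=6: → [12,18); WM=16
i=14 t=26 v=2: → [24,30); WM=23; [12,18) fires=26
i=15 t=27 v=4: → [24,30); WM=24; [18,24) fires=1
i=16 t=23 v=8: → [18,24); WM=24
i=17 t=19 v=7: DROP (t<24-2); WM=24
i=18 t=32 v=2: → [30,36); WM=29
i=19 t=34 v=2: → [30,36); WM=31; [24,30) fires=6
i=20 t=33 v=1: → [30,36); WM=31
i=21 t=35 v=9: → [30,36); WM=32

14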